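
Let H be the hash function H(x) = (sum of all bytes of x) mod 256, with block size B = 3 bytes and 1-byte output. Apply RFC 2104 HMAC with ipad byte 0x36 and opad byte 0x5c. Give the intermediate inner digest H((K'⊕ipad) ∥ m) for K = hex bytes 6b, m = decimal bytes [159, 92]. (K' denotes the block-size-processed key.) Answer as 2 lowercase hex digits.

c4

Key hex bytes 6b is 1 byte ≤ B = 3; zero-pad to 3 bytes: K' = 6b 00 00.
K' ⊕ ipad = 5d 36 36.
Inner input = 5d 36 36 ∥ 9f 5c.
Inner hash: sum = 93+54+54+159+92 = 452; mod 256 = 196 → c4.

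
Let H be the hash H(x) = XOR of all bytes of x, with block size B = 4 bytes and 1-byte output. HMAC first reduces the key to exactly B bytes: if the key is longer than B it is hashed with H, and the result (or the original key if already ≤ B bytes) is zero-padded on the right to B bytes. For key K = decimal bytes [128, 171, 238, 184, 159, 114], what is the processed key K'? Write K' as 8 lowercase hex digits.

90000000

|K| = 6 > B = 4, so first hash the key.
H(K): XOR 80⊕ab⊕ee⊕b8⊕9f⊕72 = 90.
Zero-pad H(K) = 90 to 4 bytes: K' = 90 00 00 00.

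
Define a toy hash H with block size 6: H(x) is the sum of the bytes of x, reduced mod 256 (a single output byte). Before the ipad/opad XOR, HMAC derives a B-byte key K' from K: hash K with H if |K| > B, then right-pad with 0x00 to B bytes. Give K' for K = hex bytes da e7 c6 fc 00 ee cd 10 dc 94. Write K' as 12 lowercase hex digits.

|K| = 10 > B = 6, so first hash the key.
H(K): sum = 218+231+198+252+0+238+205+16+220+148 = 1726; mod 256 = 190 → be.
Zero-pad H(K) = be to 6 bytes: K' = be 00 00 00 00 00.

be0000000000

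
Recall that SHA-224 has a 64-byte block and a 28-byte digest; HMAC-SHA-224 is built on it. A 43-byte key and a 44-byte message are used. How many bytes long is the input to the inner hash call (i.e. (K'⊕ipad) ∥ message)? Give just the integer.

108

Key is 43 ≤ 64 bytes, zero-padded: |K'| = 64.
Inner input = (K'⊕ipad) ∥ m → 64 + 44 = 108 bytes.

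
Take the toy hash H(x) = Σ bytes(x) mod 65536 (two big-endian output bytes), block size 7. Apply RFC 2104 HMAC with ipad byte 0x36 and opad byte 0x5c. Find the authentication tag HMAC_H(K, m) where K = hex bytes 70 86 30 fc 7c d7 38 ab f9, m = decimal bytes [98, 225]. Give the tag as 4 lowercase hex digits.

031f

Key hex bytes 70 86 30 fc 7c d7 38 ab f9 is 9 bytes > B = 7, so hash it first: H(key) = 05 51, then zero-pad to 7 bytes: K' = 05 51 00 00 00 00 00.
K' ⊕ ipad = 33 67 36 36 36 36 36.  K' ⊕ opad = 59 0d 5c 5c 5c 5c 5c.
Inner input = (K'⊕ipad) ∥ m = 33 67 36 36 36 36 36 ∥ 62 e1.
Inner hash: sum = 51+103+54+54+54+54+54+98+225 = 747 → 02 eb.
Outer input = (K'⊕opad) ∥ inner = 59 0d 5c 5c 5c 5c 5c ∥ 02 eb.
Outer hash (tag): sum = 89+13+92+92+92+92+92+2+235 = 799 → 03 1f.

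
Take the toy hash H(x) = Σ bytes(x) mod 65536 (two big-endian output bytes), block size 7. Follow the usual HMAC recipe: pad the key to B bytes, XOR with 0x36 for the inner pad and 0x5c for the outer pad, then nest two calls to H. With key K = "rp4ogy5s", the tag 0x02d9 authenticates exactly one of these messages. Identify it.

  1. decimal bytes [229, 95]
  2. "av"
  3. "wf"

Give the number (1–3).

3

Key "rp4ogy5s" = 72 70 34 6f 67 79 35 73 is 8 bytes > B = 7, so hash it first: H(key) = 03 0d, then zero-pad to 7 bytes: K' = 03 0d 00 00 00 00 00.
K' ⊕ ipad = 35 3b 36 36 36 36 36; K' ⊕ opad = 5f 51 5c 5c 5c 5c 5c.
m1: inner = H(35 3b 36 36 36 36 36 e5 5f) = 02 c2; tag = H(5f 51 5c 5c 5c 5c 5c 02 c2) = 0340
m2: inner = H(35 3b 36 36 36 36 36 61 76) = 02 55; tag = H(5f 51 5c 5c 5c 5c 5c 02 55) = 02d3
m3: inner = H(35 3b 36 36 36 36 36 77 66) = 02 5b; tag = H(5f 51 5c 5c 5c 5c 5c 02 5b) = 02d9 ← matches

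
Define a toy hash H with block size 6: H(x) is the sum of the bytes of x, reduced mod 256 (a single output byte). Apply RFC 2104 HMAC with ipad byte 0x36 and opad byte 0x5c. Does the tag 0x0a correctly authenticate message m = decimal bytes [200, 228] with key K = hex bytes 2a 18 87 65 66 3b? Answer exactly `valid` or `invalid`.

Key hex bytes 2a 18 87 65 66 3b is exactly B = 6 bytes: K' = 2a 18 87 65 66 3b.
K' ⊕ ipad = 1c 2e b1 53 50 0d; K' ⊕ opad = 76 44 db 39 3a 67.
Inner hash: sum = 28+46+177+83+80+13+200+228 = 855; mod 256 = 87 → 57.
Outer hash (recomputed tag): sum = 118+68+219+57+58+103+87 = 710; mod 256 = 198 → c6.
Recomputed tag = c6; claimed = 0a → mismatch.

invalid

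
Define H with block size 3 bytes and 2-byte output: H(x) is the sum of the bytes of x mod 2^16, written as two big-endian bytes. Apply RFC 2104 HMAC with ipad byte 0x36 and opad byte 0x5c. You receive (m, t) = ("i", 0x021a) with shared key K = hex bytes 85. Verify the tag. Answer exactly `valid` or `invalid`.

Key hex bytes 85 is 1 byte ≤ B = 3; zero-pad to 3 bytes: K' = 85 00 00.
K' ⊕ ipad = b3 36 36; K' ⊕ opad = d9 5c 5c.
Inner hash: sum = 179+54+54+105 = 392 → 01 88.
Outer hash (recomputed tag): sum = 217+92+92+1+136 = 538 → 02 1a.
Recomputed tag = 021a; claimed = 021a → match.

valid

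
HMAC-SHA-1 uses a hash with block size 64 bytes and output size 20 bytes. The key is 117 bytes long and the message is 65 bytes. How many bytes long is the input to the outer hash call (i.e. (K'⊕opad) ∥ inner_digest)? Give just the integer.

Key is 117 > 64 bytes, so it is hashed to 20 bytes then zero-padded to 64: |K'| = 64.
Outer input = (K'⊕opad) ∥ H(inner) → 64 + 20 = 84 bytes.

84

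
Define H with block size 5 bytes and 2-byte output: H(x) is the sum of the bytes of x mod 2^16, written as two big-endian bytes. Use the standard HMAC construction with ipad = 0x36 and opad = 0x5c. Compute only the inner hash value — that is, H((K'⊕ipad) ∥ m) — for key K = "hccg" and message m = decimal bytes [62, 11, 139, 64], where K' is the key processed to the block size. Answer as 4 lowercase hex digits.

02a3

Key "hccg" = 68 63 63 67 is 4 bytes ≤ B = 5; zero-pad to 5 bytes: K' = 68 63 63 67 00.
K' ⊕ ipad = 5e 55 55 51 36.
Inner input = 5e 55 55 51 36 ∥ 3e 0b 8b 40.
Inner hash: sum = 94+85+85+81+54+62+11+139+64 = 675 → 02 a3.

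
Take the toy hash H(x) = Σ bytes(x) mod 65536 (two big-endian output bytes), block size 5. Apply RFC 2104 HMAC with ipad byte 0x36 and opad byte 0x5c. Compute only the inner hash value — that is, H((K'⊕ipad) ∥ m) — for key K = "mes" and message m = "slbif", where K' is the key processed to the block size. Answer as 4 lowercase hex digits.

Key "mes" = 6d 65 73 is 3 bytes ≤ B = 5; zero-pad to 5 bytes: K' = 6d 65 73 00 00.
K' ⊕ ipad = 5b 53 45 36 36.
Inner input = 5b 53 45 36 36 ∥ 73 6c 62 69 66.
Inner hash: sum = 91+83+69+54+54+115+108+98+105+102 = 879 → 03 6f.

036f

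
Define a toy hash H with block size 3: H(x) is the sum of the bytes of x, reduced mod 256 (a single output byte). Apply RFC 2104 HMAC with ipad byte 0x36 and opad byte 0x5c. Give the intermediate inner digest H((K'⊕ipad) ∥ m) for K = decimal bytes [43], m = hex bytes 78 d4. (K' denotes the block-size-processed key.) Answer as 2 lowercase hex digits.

d5

Key decimal bytes [43] = 2b is 1 byte ≤ B = 3; zero-pad to 3 bytes: K' = 2b 00 00.
K' ⊕ ipad = 1d 36 36.
Inner input = 1d 36 36 ∥ 78 d4.
Inner hash: sum = 29+54+54+120+212 = 469; mod 256 = 213 → d5.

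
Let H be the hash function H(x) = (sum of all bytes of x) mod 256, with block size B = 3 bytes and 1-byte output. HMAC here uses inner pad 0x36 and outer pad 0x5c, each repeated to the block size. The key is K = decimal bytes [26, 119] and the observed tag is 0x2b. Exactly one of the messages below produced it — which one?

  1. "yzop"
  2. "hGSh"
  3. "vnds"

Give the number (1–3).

3

Key decimal bytes [26, 119] = 1a 77 is 2 bytes ≤ B = 3; zero-pad to 3 bytes: K' = 1a 77 00.
K' ⊕ ipad = 2c 41 36; K' ⊕ opad = 46 2b 5c.
m1: inner = H(2c 41 36 79 7a 6f 70) = 75; tag = H(46 2b 5c 75) = 42
m2: inner = H(2c 41 36 68 47 53 68) = 0d; tag = H(46 2b 5c 0d) = da
m3: inner = H(2c 41 36 76 6e 64 73) = 5e; tag = H(46 2b 5c 5e) = 2b ← matches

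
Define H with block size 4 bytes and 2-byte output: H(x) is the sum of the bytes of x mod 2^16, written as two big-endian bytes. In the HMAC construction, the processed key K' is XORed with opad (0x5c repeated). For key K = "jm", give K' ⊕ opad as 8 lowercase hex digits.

36315c5c

Key "jm" = 6a 6d is 2 bytes ≤ B = 4; zero-pad to 4 bytes: K' = 6a 6d 00 00.
XOR each byte with 0x5c: 6a⊕5c=36, 6d⊕5c=31, 00⊕5c=5c, 00⊕5c=5c.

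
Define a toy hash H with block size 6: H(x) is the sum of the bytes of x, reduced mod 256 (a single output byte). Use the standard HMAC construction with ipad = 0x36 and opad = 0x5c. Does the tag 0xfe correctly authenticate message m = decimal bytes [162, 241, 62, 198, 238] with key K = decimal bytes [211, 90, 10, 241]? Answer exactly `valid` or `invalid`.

Key decimal bytes [211, 90, 10, 241] = d3 5a 0a f1 is 4 bytes ≤ B = 6; zero-pad to 6 bytes: K' = d3 5a 0a f1 00 00.
K' ⊕ ipad = e5 6c 3c c7 36 36; K' ⊕ opad = 8f 06 56 ad 5c 5c.
Inner hash: sum = 229+108+60+199+54+54+162+241+62+198+238 = 1605; mod 256 = 69 → 45.
Outer hash (recomputed tag): sum = 143+6+86+173+92+92+69 = 661; mod 256 = 149 → 95.
Recomputed tag = 95; claimed = fe → mismatch.

invalid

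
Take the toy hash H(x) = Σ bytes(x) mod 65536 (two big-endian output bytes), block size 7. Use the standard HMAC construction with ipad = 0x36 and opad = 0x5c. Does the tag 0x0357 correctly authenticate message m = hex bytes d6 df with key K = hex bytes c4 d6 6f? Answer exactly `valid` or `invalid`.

invalid

Key hex bytes c4 d6 6f is 3 bytes ≤ B = 7; zero-pad to 7 bytes: K' = c4 d6 6f 00 00 00 00.
K' ⊕ ipad = f2 e0 59 36 36 36 36; K' ⊕ opad = 98 8a 33 5c 5c 5c 5c.
Inner hash: sum = 242+224+89+54+54+54+54+214+223 = 1208 → 04 b8.
Outer hash (recomputed tag): sum = 152+138+51+92+92+92+92+4+184 = 897 → 03 81.
Recomputed tag = 0381; claimed = 0357 → mismatch.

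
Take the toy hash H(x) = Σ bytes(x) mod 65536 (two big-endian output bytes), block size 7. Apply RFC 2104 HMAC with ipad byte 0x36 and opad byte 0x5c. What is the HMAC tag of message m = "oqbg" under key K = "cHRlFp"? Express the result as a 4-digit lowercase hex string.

Key "cHRlFp" = 63 48 52 6c 46 70 is 6 bytes ≤ B = 7; zero-pad to 7 bytes: K' = 63 48 52 6c 46 70 00.
K' ⊕ ipad = 55 7e 64 5a 70 46 36.  K' ⊕ opad = 3f 14 0e 30 1a 2c 5c.
Inner input = (K'⊕ipad) ∥ m = 55 7e 64 5a 70 46 36 ∥ 6f 71 62 67.
Inner hash: sum = 85+126+100+90+112+70+54+111+113+98+103 = 1062 → 04 26.
Outer input = (K'⊕opad) ∥ inner = 3f 14 0e 30 1a 2c 5c ∥ 04 26.
Outer hash (tag): sum = 63+20+14+48+26+44+92+4+38 = 349 → 01 5d.

015d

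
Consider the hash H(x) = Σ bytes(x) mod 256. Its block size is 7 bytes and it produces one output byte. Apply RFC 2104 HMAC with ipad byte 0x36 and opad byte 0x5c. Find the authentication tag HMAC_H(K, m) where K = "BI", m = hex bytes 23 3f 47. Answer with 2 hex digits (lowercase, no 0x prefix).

Key "BI" = 42 49 is 2 bytes ≤ B = 7; zero-pad to 7 bytes: K' = 42 49 00 00 00 00 00.
K' ⊕ ipad = 74 7f 36 36 36 36 36.  K' ⊕ opad = 1e 15 5c 5c 5c 5c 5c.
Inner input = (K'⊕ipad) ∥ m = 74 7f 36 36 36 36 36 ∥ 23 3f 47.
Inner hash: sum = 116+127+54+54+54+54+54+35+63+71 = 682; mod 256 = 170 → aa.
Outer input = (K'⊕opad) ∥ inner = 1e 15 5c 5c 5c 5c 5c ∥ aa.
Outer hash (tag): sum = 30+21+92+92+92+92+92+170 = 681; mod 256 = 169 → a9.

a9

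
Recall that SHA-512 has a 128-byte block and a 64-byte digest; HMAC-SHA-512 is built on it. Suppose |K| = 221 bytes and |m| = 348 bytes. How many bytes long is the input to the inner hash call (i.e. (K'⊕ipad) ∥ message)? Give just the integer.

476

Key is 221 > 128 bytes, so it is hashed to 64 bytes then zero-padded to 128: |K'| = 128.
Inner input = (K'⊕ipad) ∥ m → 128 + 348 = 476 bytes.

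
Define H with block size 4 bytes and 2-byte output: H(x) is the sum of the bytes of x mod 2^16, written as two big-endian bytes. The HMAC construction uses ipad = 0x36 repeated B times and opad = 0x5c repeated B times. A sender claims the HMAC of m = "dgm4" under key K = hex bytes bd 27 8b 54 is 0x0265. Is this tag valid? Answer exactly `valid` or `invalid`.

Key hex bytes bd 27 8b 54 is exactly B = 4 bytes: K' = bd 27 8b 54.
K' ⊕ ipad = 8b 11 bd 62; K' ⊕ opad = e1 7b d7 08.
Inner hash: sum = 139+17+189+98+100+103+109+52 = 807 → 03 27.
Outer hash (recomputed tag): sum = 225+123+215+8+3+39 = 613 → 02 65.
Recomputed tag = 0265; claimed = 0265 → match.

valid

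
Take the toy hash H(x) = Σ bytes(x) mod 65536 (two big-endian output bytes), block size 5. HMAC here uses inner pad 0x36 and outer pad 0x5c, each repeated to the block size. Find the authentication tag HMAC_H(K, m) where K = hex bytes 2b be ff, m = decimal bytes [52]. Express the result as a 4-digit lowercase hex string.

02c4

Key hex bytes 2b be ff is 3 bytes ≤ B = 5; zero-pad to 5 bytes: K' = 2b be ff 00 00.
K' ⊕ ipad = 1d 88 c9 36 36.  K' ⊕ opad = 77 e2 a3 5c 5c.
Inner input = (K'⊕ipad) ∥ m = 1d 88 c9 36 36 ∥ 34.
Inner hash: sum = 29+136+201+54+54+52 = 526 → 02 0e.
Outer input = (K'⊕opad) ∥ inner = 77 e2 a3 5c 5c ∥ 02 0e.
Outer hash (tag): sum = 119+226+163+92+92+2+14 = 708 → 02 c4.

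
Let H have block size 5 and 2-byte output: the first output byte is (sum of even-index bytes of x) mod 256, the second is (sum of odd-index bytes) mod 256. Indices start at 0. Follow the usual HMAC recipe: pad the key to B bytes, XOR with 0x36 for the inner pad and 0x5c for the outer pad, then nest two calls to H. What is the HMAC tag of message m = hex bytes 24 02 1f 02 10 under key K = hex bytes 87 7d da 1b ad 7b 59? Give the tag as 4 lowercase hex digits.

a16c

Key hex bytes 87 7d da 1b ad 7b 59 is 7 bytes > B = 5, so hash it first: H(key) = 67 13, then zero-pad to 5 bytes: K' = 67 13 00 00 00.
K' ⊕ ipad = 51 25 36 36 36.  K' ⊕ opad = 3b 4f 5c 5c 5c.
Inner input = (K'⊕ipad) ∥ m = 51 25 36 36 36 ∥ 24 02 1f 02 10.
Inner hash: even-index sum = 193 mod 256 = 193; odd-index sum = 174 mod 256 = 174 → c1 ae.
Outer input = (K'⊕opad) ∥ inner = 3b 4f 5c 5c 5c ∥ c1 ae.
Outer hash (tag): even-index sum = 417 mod 256 = 161; odd-index sum = 364 mod 256 = 108 → a1 6c.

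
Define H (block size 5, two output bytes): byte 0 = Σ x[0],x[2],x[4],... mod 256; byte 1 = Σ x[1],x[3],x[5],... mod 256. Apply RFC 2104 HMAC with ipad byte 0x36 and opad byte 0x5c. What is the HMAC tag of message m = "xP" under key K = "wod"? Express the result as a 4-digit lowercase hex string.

c6a8

Key "wod" = 77 6f 64 is 3 bytes ≤ B = 5; zero-pad to 5 bytes: K' = 77 6f 64 00 00.
K' ⊕ ipad = 41 59 52 36 36.  K' ⊕ opad = 2b 33 38 5c 5c.
Inner input = (K'⊕ipad) ∥ m = 41 59 52 36 36 ∥ 78 50.
Inner hash: even-index sum = 281 mod 256 = 25; odd-index sum = 263 mod 256 = 7 → 19 07.
Outer input = (K'⊕opad) ∥ inner = 2b 33 38 5c 5c ∥ 19 07.
Outer hash (tag): even-index sum = 198 mod 256 = 198; odd-index sum = 168 mod 256 = 168 → c6 a8.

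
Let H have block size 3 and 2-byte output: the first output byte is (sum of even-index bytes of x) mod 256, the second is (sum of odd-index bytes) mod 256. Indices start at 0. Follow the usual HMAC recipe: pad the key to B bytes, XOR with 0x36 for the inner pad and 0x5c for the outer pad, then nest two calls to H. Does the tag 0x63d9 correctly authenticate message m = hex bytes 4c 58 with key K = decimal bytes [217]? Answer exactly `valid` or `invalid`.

Key decimal bytes [217] = d9 is 1 byte ≤ B = 3; zero-pad to 3 bytes: K' = d9 00 00.
K' ⊕ ipad = ef 36 36; K' ⊕ opad = 85 5c 5c.
Inner hash: even-index sum = 381 mod 256 = 125; odd-index sum = 130 mod 256 = 130 → 7d 82.
Outer hash (recomputed tag): even-index sum = 355 mod 256 = 99; odd-index sum = 217 mod 256 = 217 → 63 d9.
Recomputed tag = 63d9; claimed = 63d9 → match.

valid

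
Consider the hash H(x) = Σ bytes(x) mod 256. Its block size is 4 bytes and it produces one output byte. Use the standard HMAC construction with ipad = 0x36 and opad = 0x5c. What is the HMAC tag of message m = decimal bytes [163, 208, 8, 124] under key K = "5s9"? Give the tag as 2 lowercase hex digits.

Key "5s9" = 35 73 39 is 3 bytes ≤ B = 4; zero-pad to 4 bytes: K' = 35 73 39 00.
K' ⊕ ipad = 03 45 0f 36.  K' ⊕ opad = 69 2f 65 5c.
Inner input = (K'⊕ipad) ∥ m = 03 45 0f 36 ∥ a3 d0 08 7c.
Inner hash: sum = 3+69+15+54+163+208+8+124 = 644; mod 256 = 132 → 84.
Outer input = (K'⊕opad) ∥ inner = 69 2f 65 5c ∥ 84.
Outer hash (tag): sum = 105+47+101+92+132 = 477; mod 256 = 221 → dd.

dd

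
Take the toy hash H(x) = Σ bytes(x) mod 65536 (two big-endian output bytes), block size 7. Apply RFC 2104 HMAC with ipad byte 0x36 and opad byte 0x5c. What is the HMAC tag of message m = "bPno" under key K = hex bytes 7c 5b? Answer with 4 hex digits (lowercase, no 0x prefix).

Key hex bytes 7c 5b is 2 bytes ≤ B = 7; zero-pad to 7 bytes: K' = 7c 5b 00 00 00 00 00.
K' ⊕ ipad = 4a 6d 36 36 36 36 36.  K' ⊕ opad = 20 07 5c 5c 5c 5c 5c.
Inner input = (K'⊕ipad) ∥ m = 4a 6d 36 36 36 36 36 ∥ 62 50 6e 6f.
Inner hash: sum = 74+109+54+54+54+54+54+98+80+110+111 = 852 → 03 54.
Outer input = (K'⊕opad) ∥ inner = 20 07 5c 5c 5c 5c 5c ∥ 03 54.
Outer hash (tag): sum = 32+7+92+92+92+92+92+3+84 = 586 → 02 4a.

024a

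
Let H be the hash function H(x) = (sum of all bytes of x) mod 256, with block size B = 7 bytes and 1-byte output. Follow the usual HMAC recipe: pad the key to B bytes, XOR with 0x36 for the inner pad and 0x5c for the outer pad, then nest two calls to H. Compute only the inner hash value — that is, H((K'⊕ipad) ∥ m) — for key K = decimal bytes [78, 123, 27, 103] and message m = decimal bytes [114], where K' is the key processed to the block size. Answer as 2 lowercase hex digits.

57

Key decimal bytes [78, 123, 27, 103] = 4e 7b 1b 67 is 4 bytes ≤ B = 7; zero-pad to 7 bytes: K' = 4e 7b 1b 67 00 00 00.
K' ⊕ ipad = 78 4d 2d 51 36 36 36.
Inner input = 78 4d 2d 51 36 36 36 ∥ 72.
Inner hash: sum = 120+77+45+81+54+54+54+114 = 599; mod 256 = 87 → 57.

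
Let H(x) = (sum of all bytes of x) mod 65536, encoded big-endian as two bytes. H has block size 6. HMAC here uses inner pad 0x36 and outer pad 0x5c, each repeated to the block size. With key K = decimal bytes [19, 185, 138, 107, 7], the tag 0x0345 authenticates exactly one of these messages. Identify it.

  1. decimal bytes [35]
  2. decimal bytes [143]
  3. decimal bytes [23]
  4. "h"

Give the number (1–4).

3

Key decimal bytes [19, 185, 138, 107, 7] = 13 b9 8a 6b 07 is 5 bytes ≤ B = 6; zero-pad to 6 bytes: K' = 13 b9 8a 6b 07 00.
K' ⊕ ipad = 25 8f bc 5d 31 36; K' ⊕ opad = 4f e5 d6 37 5b 5c.
m1: inner = H(25 8f bc 5d 31 36 23) = 02 57; tag = H(4f e5 d6 37 5b 5c 02 57) = 0351
m2: inner = H(25 8f bc 5d 31 36 8f) = 02 c3; tag = H(4f e5 d6 37 5b 5c 02 c3) = 03bd
m3: inner = H(25 8f bc 5d 31 36 17) = 02 4b; tag = H(4f e5 d6 37 5b 5c 02 4b) = 0345 ← matches
m4: inner = H(25 8f bc 5d 31 36 68) = 02 9c; tag = H(4f e5 d6 37 5b 5c 02 9c) = 0396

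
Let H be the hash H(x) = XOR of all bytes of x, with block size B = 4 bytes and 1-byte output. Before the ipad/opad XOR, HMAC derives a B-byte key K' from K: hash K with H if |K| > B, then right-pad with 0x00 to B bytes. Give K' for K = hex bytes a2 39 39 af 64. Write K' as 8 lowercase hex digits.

|K| = 5 > B = 4, so first hash the key.
H(K): XOR a2⊕39⊕39⊕af⊕64 = 69.
Zero-pad H(K) = 69 to 4 bytes: K' = 69 00 00 00.

69000000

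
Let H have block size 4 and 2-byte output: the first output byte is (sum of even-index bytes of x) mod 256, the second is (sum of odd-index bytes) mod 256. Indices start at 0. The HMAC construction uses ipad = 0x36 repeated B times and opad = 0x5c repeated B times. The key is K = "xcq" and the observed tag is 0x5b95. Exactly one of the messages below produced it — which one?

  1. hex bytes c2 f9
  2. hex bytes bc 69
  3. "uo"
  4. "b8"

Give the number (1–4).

3

Key "xcq" = 78 63 71 is 3 bytes ≤ B = 4; zero-pad to 4 bytes: K' = 78 63 71 00.
K' ⊕ ipad = 4e 55 47 36; K' ⊕ opad = 24 3f 2d 5c.
m1: inner = H(4e 55 47 36 c2 f9) = 57 84; tag = H(24 3f 2d 5c 57 84) = a81f
m2: inner = H(4e 55 47 36 bc 69) = 51 f4; tag = H(24 3f 2d 5c 51 f4) = a28f
m3: inner = H(4e 55 47 36 75 6f) = 0a fa; tag = H(24 3f 2d 5c 0a fa) = 5b95 ← matches
m4: inner = H(4e 55 47 36 62 38) = f7 c3; tag = H(24 3f 2d 5c f7 c3) = 485e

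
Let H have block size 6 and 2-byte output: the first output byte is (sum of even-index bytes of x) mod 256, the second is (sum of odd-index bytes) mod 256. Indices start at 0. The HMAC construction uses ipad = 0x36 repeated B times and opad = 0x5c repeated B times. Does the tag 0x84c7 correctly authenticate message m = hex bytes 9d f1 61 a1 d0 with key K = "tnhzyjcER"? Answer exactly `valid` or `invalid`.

Key "tnhzyjcER" = 74 6e 68 7a 79 6a 63 45 52 is 9 bytes > B = 6, so hash it first: H(key) = 0a 97, then zero-pad to 6 bytes: K' = 0a 97 00 00 00 00.
K' ⊕ ipad = 3c a1 36 36 36 36; K' ⊕ opad = 56 cb 5c 5c 5c 5c.
Inner hash: even-index sum = 630 mod 256 = 118; odd-index sum = 671 mod 256 = 159 → 76 9f.
Outer hash (recomputed tag): even-index sum = 388 mod 256 = 132; odd-index sum = 546 mod 256 = 34 → 84 22.
Recomputed tag = 8422; claimed = 84c7 → mismatch.

invalid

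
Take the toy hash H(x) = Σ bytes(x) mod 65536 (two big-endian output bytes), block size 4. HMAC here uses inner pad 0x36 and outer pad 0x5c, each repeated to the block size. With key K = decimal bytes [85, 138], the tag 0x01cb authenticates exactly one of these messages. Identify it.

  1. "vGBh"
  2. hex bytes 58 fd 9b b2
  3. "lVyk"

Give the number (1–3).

Key decimal bytes [85, 138] = 55 8a is 2 bytes ≤ B = 4; zero-pad to 4 bytes: K' = 55 8a 00 00.
K' ⊕ ipad = 63 bc 36 36; K' ⊕ opad = 09 d6 5c 5c.
m1: inner = H(63 bc 36 36 76 47 42 68) = 02 f2; tag = H(09 d6 5c 5c 02 f2) = 028b
m2: inner = H(63 bc 36 36 58 fd 9b b2) = 04 2d; tag = H(09 d6 5c 5c 04 2d) = 01c8
m3: inner = H(63 bc 36 36 6c 56 79 6b) = 03 31; tag = H(09 d6 5c 5c 03 31) = 01cb ← matches

3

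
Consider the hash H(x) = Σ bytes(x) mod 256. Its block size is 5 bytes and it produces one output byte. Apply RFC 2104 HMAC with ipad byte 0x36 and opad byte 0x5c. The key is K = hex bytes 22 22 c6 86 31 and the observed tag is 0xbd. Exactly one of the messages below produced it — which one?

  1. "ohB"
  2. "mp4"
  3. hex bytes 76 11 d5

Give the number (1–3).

Key hex bytes 22 22 c6 86 31 is exactly B = 5 bytes: K' = 22 22 c6 86 31.
K' ⊕ ipad = 14 14 f0 b0 07; K' ⊕ opad = 7e 7e 9a da 6d.
m1: inner = H(14 14 f0 b0 07 6f 68 42) = e8; tag = H(7e 7e 9a da 6d e8) = c5
m2: inner = H(14 14 f0 b0 07 6d 70 34) = e0; tag = H(7e 7e 9a da 6d e0) = bd ← matches
m3: inner = H(14 14 f0 b0 07 76 11 d5) = 2b; tag = H(7e 7e 9a da 6d 2b) = 08

2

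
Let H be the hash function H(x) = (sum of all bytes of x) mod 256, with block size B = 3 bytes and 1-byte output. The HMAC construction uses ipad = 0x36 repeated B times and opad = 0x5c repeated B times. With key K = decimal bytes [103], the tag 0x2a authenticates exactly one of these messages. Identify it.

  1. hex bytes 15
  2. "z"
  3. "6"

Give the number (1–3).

2

Key decimal bytes [103] = 67 is 1 byte ≤ B = 3; zero-pad to 3 bytes: K' = 67 00 00.
K' ⊕ ipad = 51 36 36; K' ⊕ opad = 3b 5c 5c.
m1: inner = H(51 36 36 15) = d2; tag = H(3b 5c 5c d2) = c5
m2: inner = H(51 36 36 7a) = 37; tag = H(3b 5c 5c 37) = 2a ← matches
m3: inner = H(51 36 36 36) = f3; tag = H(3b 5c 5c f3) = e6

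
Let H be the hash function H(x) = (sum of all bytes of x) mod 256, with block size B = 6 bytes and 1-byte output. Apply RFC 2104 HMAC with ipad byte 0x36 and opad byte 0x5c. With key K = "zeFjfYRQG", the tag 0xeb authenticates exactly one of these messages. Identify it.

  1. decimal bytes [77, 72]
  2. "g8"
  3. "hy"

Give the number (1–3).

Key "zeFjfYRQG" = 7a 65 46 6a 66 59 52 51 47 is 9 bytes > B = 6, so hash it first: H(key) = 38, then zero-pad to 6 bytes: K' = 38 00 00 00 00 00.
K' ⊕ ipad = 0e 36 36 36 36 36; K' ⊕ opad = 64 5c 5c 5c 5c 5c.
m1: inner = H(0e 36 36 36 36 36 4d 48) = b1; tag = H(64 5c 5c 5c 5c 5c b1) = e1
m2: inner = H(0e 36 36 36 36 36 67 38) = bb; tag = H(64 5c 5c 5c 5c 5c bb) = eb ← matches
m3: inner = H(0e 36 36 36 36 36 68 79) = fd; tag = H(64 5c 5c 5c 5c 5c fd) = 2d

2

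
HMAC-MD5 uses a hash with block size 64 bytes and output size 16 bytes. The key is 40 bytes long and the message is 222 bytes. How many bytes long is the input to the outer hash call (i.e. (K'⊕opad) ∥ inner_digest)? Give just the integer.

Key is 40 ≤ 64 bytes, zero-padded: |K'| = 64.
Outer input = (K'⊕opad) ∥ H(inner) → 64 + 16 = 80 bytes.

80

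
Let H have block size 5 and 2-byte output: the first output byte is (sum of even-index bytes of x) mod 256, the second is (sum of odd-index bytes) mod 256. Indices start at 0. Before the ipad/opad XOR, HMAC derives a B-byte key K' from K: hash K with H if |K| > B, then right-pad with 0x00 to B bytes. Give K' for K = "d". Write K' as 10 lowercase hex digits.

Key "d" = 64 is 1 byte ≤ B = 5; zero-pad to 5 bytes: K' = 64 00 00 00 00.

6400000000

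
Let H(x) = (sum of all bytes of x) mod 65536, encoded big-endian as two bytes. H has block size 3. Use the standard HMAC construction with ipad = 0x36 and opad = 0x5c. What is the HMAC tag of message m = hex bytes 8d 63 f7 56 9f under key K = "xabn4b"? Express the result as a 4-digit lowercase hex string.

Key "xabn4b" = 78 61 62 6e 34 62 is 6 bytes > B = 3, so hash it first: H(key) = 02 3f, then zero-pad to 3 bytes: K' = 02 3f 00.
K' ⊕ ipad = 34 09 36.  K' ⊕ opad = 5e 63 5c.
Inner input = (K'⊕ipad) ∥ m = 34 09 36 ∥ 8d 63 f7 56 9f.
Inner hash: sum = 52+9+54+141+99+247+86+159 = 847 → 03 4f.
Outer input = (K'⊕opad) ∥ inner = 5e 63 5c ∥ 03 4f.
Outer hash (tag): sum = 94+99+92+3+79 = 367 → 01 6f.

016f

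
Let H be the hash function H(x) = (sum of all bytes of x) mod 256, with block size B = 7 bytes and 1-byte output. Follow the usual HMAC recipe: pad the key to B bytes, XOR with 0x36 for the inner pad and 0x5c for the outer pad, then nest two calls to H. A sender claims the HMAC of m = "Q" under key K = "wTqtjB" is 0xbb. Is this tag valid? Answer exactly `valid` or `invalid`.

Key "wTqtjB" = 77 54 71 74 6a 42 is 6 bytes ≤ B = 7; zero-pad to 7 bytes: K' = 77 54 71 74 6a 42 00.
K' ⊕ ipad = 41 62 47 42 5c 74 36; K' ⊕ opad = 2b 08 2d 28 36 1e 5c.
Inner hash: sum = 65+98+71+66+92+116+54+81 = 643; mod 256 = 131 → 83.
Outer hash (recomputed tag): sum = 43+8+45+40+54+30+92+131 = 443; mod 256 = 187 → bb.
Recomputed tag = bb; claimed = bb → match.

valid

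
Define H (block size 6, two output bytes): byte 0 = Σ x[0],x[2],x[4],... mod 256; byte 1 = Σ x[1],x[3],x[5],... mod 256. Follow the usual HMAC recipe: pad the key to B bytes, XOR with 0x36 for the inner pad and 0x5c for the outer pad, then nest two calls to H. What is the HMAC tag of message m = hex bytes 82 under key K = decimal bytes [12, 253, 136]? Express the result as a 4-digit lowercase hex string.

Key decimal bytes [12, 253, 136] = 0c fd 88 is 3 bytes ≤ B = 6; zero-pad to 6 bytes: K' = 0c fd 88 00 00 00.
K' ⊕ ipad = 3a cb be 36 36 36.  K' ⊕ opad = 50 a1 d4 5c 5c 5c.
Inner input = (K'⊕ipad) ∥ m = 3a cb be 36 36 36 ∥ 82.
Inner hash: even-index sum = 432 mod 256 = 176; odd-index sum = 311 mod 256 = 55 → b0 37.
Outer input = (K'⊕opad) ∥ inner = 50 a1 d4 5c 5c 5c ∥ b0 37.
Outer hash (tag): even-index sum = 560 mod 256 = 48; odd-index sum = 400 mod 256 = 144 → 30 90.

3090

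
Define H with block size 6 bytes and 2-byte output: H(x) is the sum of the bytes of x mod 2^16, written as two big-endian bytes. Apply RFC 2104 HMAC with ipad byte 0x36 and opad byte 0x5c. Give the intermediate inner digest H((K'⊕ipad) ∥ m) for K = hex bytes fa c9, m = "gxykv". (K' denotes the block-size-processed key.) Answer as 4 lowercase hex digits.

04dc

Key hex bytes fa c9 is 2 bytes ≤ B = 6; zero-pad to 6 bytes: K' = fa c9 00 00 00 00.
K' ⊕ ipad = cc ff 36 36 36 36.
Inner input = cc ff 36 36 36 36 ∥ 67 78 79 6b 76.
Inner hash: sum = 204+255+54+54+54+54+103+120+121+107+118 = 1244 → 04 dc.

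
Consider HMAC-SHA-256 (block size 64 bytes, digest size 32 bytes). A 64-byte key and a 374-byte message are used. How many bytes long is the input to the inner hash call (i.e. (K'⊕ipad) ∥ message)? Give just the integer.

Key is 64 ≤ 64 bytes, zero-padded: |K'| = 64.
Inner input = (K'⊕ipad) ∥ m → 64 + 374 = 438 bytes.

438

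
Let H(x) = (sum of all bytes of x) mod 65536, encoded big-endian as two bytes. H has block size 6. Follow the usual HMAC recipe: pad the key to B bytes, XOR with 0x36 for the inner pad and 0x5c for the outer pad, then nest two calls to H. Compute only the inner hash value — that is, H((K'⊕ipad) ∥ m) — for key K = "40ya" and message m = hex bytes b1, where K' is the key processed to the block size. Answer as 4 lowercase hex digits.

01cb

Key "40ya" = 34 30 79 61 is 4 bytes ≤ B = 6; zero-pad to 6 bytes: K' = 34 30 79 61 00 00.
K' ⊕ ipad = 02 06 4f 57 36 36.
Inner input = 02 06 4f 57 36 36 ∥ b1.
Inner hash: sum = 2+6+79+87+54+54+177 = 459 → 01 cb.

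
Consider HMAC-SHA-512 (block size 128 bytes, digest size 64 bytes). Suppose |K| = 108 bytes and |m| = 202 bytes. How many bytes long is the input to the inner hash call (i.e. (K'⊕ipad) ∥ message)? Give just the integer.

Key is 108 ≤ 128 bytes, zero-padded: |K'| = 128.
Inner input = (K'⊕ipad) ∥ m → 128 + 202 = 330 bytes.

330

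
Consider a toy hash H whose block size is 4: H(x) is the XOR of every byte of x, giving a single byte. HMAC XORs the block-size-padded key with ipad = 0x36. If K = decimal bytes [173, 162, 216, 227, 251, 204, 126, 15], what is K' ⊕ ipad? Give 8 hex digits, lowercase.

44363636

Key decimal bytes [173, 162, 216, 227, 251, 204, 126, 15] = ad a2 d8 e3 fb cc 7e 0f is 8 bytes > B = 4, so hash it first: H(key) = 72, then zero-pad to 4 bytes: K' = 72 00 00 00.
XOR each byte with 0x36: 72⊕36=44, 00⊕36=36, 00⊕36=36, 00⊕36=36.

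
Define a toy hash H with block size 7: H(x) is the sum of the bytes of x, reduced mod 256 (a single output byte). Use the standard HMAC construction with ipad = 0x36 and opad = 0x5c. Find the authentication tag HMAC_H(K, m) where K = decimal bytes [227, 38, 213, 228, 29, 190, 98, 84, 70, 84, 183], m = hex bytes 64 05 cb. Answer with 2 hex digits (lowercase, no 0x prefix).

Key decimal bytes [227, 38, 213, 228, 29, 190, 98, 84, 70, 84, 183] = e3 26 d5 e4 1d be 62 54 46 54 b7 is 11 bytes > B = 7, so hash it first: H(key) = a4, then zero-pad to 7 bytes: K' = a4 00 00 00 00 00 00.
K' ⊕ ipad = 92 36 36 36 36 36 36.  K' ⊕ opad = f8 5c 5c 5c 5c 5c 5c.
Inner input = (K'⊕ipad) ∥ m = 92 36 36 36 36 36 36 ∥ 64 05 cb.
Inner hash: sum = 146+54+54+54+54+54+54+100+5+203 = 778; mod 256 = 10 → 0a.
Outer input = (K'⊕opad) ∥ inner = f8 5c 5c 5c 5c 5c 5c ∥ 0a.
Outer hash (tag): sum = 248+92+92+92+92+92+92+10 = 810; mod 256 = 42 → 2a.

2a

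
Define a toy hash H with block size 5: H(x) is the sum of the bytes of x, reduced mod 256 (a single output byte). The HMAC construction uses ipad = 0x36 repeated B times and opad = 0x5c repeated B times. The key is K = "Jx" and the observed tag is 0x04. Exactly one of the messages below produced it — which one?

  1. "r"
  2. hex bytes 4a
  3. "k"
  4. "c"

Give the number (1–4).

2

Key "Jx" = 4a 78 is 2 bytes ≤ B = 5; zero-pad to 5 bytes: K' = 4a 78 00 00 00.
K' ⊕ ipad = 7c 4e 36 36 36; K' ⊕ opad = 16 24 5c 5c 5c.
m1: inner = H(7c 4e 36 36 36 72) = de; tag = H(16 24 5c 5c 5c de) = 2c
m2: inner = H(7c 4e 36 36 36 4a) = b6; tag = H(16 24 5c 5c 5c b6) = 04 ← matches
m3: inner = H(7c 4e 36 36 36 6b) = d7; tag = H(16 24 5c 5c 5c d7) = 25
m4: inner = H(7c 4e 36 36 36 63) = cf; tag = H(16 24 5c 5c 5c cf) = 1d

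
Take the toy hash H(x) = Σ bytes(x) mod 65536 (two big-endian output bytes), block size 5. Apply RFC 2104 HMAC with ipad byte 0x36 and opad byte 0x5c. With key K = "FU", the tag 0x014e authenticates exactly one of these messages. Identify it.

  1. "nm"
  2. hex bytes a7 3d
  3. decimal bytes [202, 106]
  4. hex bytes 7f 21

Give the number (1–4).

Key "FU" = 46 55 is 2 bytes ≤ B = 5; zero-pad to 5 bytes: K' = 46 55 00 00 00.
K' ⊕ ipad = 70 63 36 36 36; K' ⊕ opad = 1a 09 5c 5c 5c.
m1: inner = H(70 63 36 36 36 6e 6d) = 02 50; tag = H(1a 09 5c 5c 5c 02 50) = 0189
m2: inner = H(70 63 36 36 36 a7 3d) = 02 59; tag = H(1a 09 5c 5c 5c 02 59) = 0192
m3: inner = H(70 63 36 36 36 ca 6a) = 02 a9; tag = H(1a 09 5c 5c 5c 02 a9) = 01e2
m4: inner = H(70 63 36 36 36 7f 21) = 02 15; tag = H(1a 09 5c 5c 5c 02 15) = 014e ← matches

4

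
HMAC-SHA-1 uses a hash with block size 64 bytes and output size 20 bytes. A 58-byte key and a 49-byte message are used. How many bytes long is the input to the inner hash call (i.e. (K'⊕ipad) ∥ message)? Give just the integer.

Key is 58 ≤ 64 bytes, zero-padded: |K'| = 64.
Inner input = (K'⊕ipad) ∥ m → 64 + 49 = 113 bytes.

113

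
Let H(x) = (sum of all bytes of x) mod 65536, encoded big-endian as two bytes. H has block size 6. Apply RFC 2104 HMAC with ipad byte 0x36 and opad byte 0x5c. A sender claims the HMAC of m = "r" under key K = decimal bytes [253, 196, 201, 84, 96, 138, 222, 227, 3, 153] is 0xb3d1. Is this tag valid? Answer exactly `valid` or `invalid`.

Key decimal bytes [253, 196, 201, 84, 96, 138, 222, 227, 3, 153] = fd c4 c9 54 60 8a de e3 03 99 is 10 bytes > B = 6, so hash it first: H(key) = 06 25, then zero-pad to 6 bytes: K' = 06 25 00 00 00 00.
K' ⊕ ipad = 30 13 36 36 36 36; K' ⊕ opad = 5a 79 5c 5c 5c 5c.
Inner hash: sum = 48+19+54+54+54+54+114 = 397 → 01 8d.
Outer hash (recomputed tag): sum = 90+121+92+92+92+92+1+141 = 721 → 02 d1.
Recomputed tag = 02d1; claimed = b3d1 → mismatch.

invalid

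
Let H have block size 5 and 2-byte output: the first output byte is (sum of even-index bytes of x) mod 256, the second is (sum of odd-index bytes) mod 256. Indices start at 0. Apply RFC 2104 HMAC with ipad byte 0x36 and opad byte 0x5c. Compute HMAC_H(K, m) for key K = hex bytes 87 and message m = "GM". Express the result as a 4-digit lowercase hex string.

4622

Key hex bytes 87 is 1 byte ≤ B = 5; zero-pad to 5 bytes: K' = 87 00 00 00 00.
K' ⊕ ipad = b1 36 36 36 36.  K' ⊕ opad = db 5c 5c 5c 5c.
Inner input = (K'⊕ipad) ∥ m = b1 36 36 36 36 ∥ 47 4d.
Inner hash: even-index sum = 362 mod 256 = 106; odd-index sum = 179 mod 256 = 179 → 6a b3.
Outer input = (K'⊕opad) ∥ inner = db 5c 5c 5c 5c ∥ 6a b3.
Outer hash (tag): even-index sum = 582 mod 256 = 70; odd-index sum = 290 mod 256 = 34 → 46 22.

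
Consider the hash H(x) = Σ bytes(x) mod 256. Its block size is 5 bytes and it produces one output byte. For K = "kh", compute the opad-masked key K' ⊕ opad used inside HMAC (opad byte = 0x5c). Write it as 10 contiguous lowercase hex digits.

Key "kh" = 6b 68 is 2 bytes ≤ B = 5; zero-pad to 5 bytes: K' = 6b 68 00 00 00.
XOR each byte with 0x5c: 6b⊕5c=37, 68⊕5c=34, 00⊕5c=5c, 00⊕5c=5c, 00⊕5c=5c.

37345c5c5c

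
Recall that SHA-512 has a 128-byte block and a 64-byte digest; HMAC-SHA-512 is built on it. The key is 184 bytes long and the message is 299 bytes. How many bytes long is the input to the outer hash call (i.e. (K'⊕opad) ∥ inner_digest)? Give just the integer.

Key is 184 > 128 bytes, so it is hashed to 64 bytes then zero-padded to 128: |K'| = 128.
Outer input = (K'⊕opad) ∥ H(inner) → 128 + 64 = 192 bytes.

192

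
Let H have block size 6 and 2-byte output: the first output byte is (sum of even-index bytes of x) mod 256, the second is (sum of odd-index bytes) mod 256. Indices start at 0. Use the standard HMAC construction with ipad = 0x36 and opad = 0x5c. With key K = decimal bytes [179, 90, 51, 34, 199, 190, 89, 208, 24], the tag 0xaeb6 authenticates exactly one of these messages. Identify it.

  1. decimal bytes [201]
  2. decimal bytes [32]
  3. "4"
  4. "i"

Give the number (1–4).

2

Key decimal bytes [179, 90, 51, 34, 199, 190, 89, 208, 24] = b3 5a 33 22 c7 be 59 d0 18 is 9 bytes > B = 6, so hash it first: H(key) = 1e 0a, then zero-pad to 6 bytes: K' = 1e 0a 00 00 00 00.
K' ⊕ ipad = 28 3c 36 36 36 36; K' ⊕ opad = 42 56 5c 5c 5c 5c.
m1: inner = H(28 3c 36 36 36 36 c9) = 5d a8; tag = H(42 56 5c 5c 5c 5c 5d a8) = 57b6
m2: inner = H(28 3c 36 36 36 36 20) = b4 a8; tag = H(42 56 5c 5c 5c 5c b4 a8) = aeb6 ← matches
m3: inner = H(28 3c 36 36 36 36 34) = c8 a8; tag = H(42 56 5c 5c 5c 5c c8 a8) = c2b6
m4: inner = H(28 3c 36 36 36 36 69) = fd a8; tag = H(42 56 5c 5c 5c 5c fd a8) = f7b6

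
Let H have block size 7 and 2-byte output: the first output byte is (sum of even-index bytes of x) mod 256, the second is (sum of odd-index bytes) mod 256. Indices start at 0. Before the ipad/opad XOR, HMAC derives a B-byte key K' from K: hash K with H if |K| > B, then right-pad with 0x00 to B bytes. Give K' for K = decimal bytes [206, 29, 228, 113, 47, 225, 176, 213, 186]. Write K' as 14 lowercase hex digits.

|K| = 9 > B = 7, so first hash the key.
H(K): even-index sum = 843 mod 256 = 75; odd-index sum = 580 mod 256 = 68 → 4b 44.
Zero-pad H(K) = 4b 44 to 7 bytes: K' = 4b 44 00 00 00 00 00.

4b440000000000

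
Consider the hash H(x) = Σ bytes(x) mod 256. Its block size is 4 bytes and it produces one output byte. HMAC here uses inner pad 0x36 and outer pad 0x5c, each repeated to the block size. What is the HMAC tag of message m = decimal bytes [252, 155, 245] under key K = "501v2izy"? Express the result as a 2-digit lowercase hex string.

Key "501v2izy" = 35 30 31 76 32 69 7a 79 is 8 bytes > B = 4, so hash it first: H(key) = 9a, then zero-pad to 4 bytes: K' = 9a 00 00 00.
K' ⊕ ipad = ac 36 36 36.  K' ⊕ opad = c6 5c 5c 5c.
Inner input = (K'⊕ipad) ∥ m = ac 36 36 36 ∥ fc 9b f5.
Inner hash: sum = 172+54+54+54+252+155+245 = 986; mod 256 = 218 → da.
Outer input = (K'⊕opad) ∥ inner = c6 5c 5c 5c ∥ da.
Outer hash (tag): sum = 198+92+92+92+218 = 692; mod 256 = 180 → b4.

b4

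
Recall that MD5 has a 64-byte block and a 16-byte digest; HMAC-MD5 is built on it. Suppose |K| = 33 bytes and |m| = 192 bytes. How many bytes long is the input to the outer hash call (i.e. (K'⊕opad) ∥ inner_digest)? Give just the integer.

80

Key is 33 ≤ 64 bytes, zero-padded: |K'| = 64.
Outer input = (K'⊕opad) ∥ H(inner) → 64 + 16 = 80 bytes.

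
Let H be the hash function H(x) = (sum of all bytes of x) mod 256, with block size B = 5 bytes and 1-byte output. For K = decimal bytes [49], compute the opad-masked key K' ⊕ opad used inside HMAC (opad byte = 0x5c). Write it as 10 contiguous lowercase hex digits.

6d5c5c5c5c

Key decimal bytes [49] = 31 is 1 byte ≤ B = 5; zero-pad to 5 bytes: K' = 31 00 00 00 00.
XOR each byte with 0x5c: 31⊕5c=6d, 00⊕5c=5c, 00⊕5c=5c, 00⊕5c=5c, 00⊕5c=5c.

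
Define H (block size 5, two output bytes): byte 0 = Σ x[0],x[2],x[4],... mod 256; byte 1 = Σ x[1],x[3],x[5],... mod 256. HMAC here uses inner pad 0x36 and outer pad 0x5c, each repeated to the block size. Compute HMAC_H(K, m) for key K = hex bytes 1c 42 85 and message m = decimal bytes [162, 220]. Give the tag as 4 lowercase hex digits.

Key hex bytes 1c 42 85 is 3 bytes ≤ B = 5; zero-pad to 5 bytes: K' = 1c 42 85 00 00.
K' ⊕ ipad = 2a 74 b3 36 36.  K' ⊕ opad = 40 1e d9 5c 5c.
Inner input = (K'⊕ipad) ∥ m = 2a 74 b3 36 36 ∥ a2 dc.
Inner hash: even-index sum = 495 mod 256 = 239; odd-index sum = 332 mod 256 = 76 → ef 4c.
Outer input = (K'⊕opad) ∥ inner = 40 1e d9 5c 5c ∥ ef 4c.
Outer hash (tag): even-index sum = 449 mod 256 = 193; odd-index sum = 361 mod 256 = 105 → c1 69.

c169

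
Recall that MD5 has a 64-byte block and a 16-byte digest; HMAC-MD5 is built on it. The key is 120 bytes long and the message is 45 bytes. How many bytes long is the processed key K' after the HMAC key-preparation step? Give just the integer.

Key is 120 > 64 bytes, so it is hashed to 16 bytes then zero-padded to 64: |K'| = 64.

64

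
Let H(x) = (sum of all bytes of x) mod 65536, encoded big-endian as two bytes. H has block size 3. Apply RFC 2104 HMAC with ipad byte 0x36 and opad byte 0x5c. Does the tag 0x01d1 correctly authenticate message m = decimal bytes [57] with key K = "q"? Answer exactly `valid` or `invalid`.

Key "q" = 71 is 1 byte ≤ B = 3; zero-pad to 3 bytes: K' = 71 00 00.
K' ⊕ ipad = 47 36 36; K' ⊕ opad = 2d 5c 5c.
Inner hash: sum = 71+54+54+57 = 236 → 00 ec.
Outer hash (recomputed tag): sum = 45+92+92+0+236 = 465 → 01 d1.
Recomputed tag = 01d1; claimed = 01d1 → match.

valid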